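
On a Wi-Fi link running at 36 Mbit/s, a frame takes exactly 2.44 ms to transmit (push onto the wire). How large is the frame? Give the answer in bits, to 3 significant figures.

87800 bits

L = R × t_tx = 36000000 b/s × 0.00244 s = 87840 bits.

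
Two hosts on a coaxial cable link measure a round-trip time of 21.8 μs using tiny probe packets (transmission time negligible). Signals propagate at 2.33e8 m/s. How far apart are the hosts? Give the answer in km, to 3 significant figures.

One-way propagation = RTT/2 = 10.9 μs.
d = s × t = 233000000 × 1.09e-05 = 2.54 km.

2.54 km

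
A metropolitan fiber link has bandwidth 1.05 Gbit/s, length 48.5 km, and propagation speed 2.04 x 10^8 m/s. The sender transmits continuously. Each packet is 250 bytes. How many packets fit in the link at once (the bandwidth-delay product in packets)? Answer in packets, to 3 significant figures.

125 packets

Propagation delay = 48500 / 204000000 = 0.000237745 s.
BDP = R × t_prop = 1050000000 × 0.000237745 = 249632 bits.
In packets of 2000 bits: 125 packets.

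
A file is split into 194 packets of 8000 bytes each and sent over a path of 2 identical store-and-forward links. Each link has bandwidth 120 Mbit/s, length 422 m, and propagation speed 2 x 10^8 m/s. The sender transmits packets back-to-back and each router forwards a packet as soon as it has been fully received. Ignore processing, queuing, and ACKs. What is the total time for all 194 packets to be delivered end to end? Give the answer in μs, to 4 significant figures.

Per-hop transmission t_tx = L/R = 64000/120000000 = 533.333 μs.
Per-hop propagation t_prop = 422/200000000 = 2.11 μs.
Pipeline fill: first packet needs 2·t_tx to clear all hops; remaining 193 packets each add one t_tx.
Total = (2+194-1)·t_tx + 2·t_prop = 195·533.333 + 2·2.11 = 104000 μs.

104000 μs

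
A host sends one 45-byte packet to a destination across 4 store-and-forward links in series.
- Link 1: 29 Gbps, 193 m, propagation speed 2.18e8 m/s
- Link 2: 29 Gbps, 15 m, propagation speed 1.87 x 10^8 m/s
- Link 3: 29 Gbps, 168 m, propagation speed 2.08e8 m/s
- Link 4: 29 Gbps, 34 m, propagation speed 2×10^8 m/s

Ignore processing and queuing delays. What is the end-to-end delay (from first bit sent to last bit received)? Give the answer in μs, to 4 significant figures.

1.993 μs

L = 45 × 8 = 360 bits.
Transmission delay per hop = L/R = 360/29000000000 = 0.0124138 μs; 4 hops → 0.0496552 μs.
Propagation delays (d/s per hop): 0.885321, 0.0802139, 0.807692, 0.17 μs; sum = 1.94323 μs.
End-to-end = 1.993 μs.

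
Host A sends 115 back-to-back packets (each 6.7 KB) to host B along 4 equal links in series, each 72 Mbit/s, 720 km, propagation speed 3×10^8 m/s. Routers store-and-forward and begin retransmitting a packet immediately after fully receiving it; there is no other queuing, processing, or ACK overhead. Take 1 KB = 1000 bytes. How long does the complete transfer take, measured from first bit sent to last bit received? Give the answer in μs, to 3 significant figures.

97400 μs

Per-hop transmission t_tx = L/R = 53600/72000000 = 744.444 μs.
Per-hop propagation t_prop = 720000/300000000 = 2400 μs.
Pipeline fill: first packet needs 4·t_tx to clear all hops; remaining 114 packets each add one t_tx.
Total = (4+115-1)·t_tx + 4·t_prop = 118·744.444 + 4·2400 = 97400 μs.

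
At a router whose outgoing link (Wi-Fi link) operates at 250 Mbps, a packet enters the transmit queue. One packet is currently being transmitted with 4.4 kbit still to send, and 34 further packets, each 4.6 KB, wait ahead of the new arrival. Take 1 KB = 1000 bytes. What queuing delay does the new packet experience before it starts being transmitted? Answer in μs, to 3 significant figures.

Each queued packet: L/R = 36800/250000000 = 147.2 μs.
34 queued → 5004.8 μs.
Plus remaining 4400 bits of current packet: 17.6 μs.
Queuing delay = 5020 μs.

5020 μs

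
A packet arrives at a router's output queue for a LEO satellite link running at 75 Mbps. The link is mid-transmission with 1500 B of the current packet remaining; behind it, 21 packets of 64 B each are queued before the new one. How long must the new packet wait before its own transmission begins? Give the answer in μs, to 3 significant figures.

303 μs

Each queued packet: L/R = 512/75000000 = 6.82667 μs.
21 queued → 143.36 μs.
Plus remaining 12000 bits of current packet: 160 μs.
Queuing delay = 303 μs.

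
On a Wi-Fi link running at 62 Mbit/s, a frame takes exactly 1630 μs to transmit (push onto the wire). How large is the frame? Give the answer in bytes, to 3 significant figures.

12600 bytes

L = R × t_tx = 62000000 b/s × 0.00163 s = 101060 bits.
In bytes: 101060 / 8 = 12600 bytes.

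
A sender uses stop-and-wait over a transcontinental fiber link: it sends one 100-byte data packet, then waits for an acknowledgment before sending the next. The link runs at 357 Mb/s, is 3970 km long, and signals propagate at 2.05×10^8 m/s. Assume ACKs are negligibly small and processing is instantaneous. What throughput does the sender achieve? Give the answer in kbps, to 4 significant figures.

20.65 kbps

t_tx = L/R = 800/357000000 = 2.2409e-06 s.
t_prop = 3970000/2.05e+08 = 0.0193659 s; RTT = 0.0387317 s.
Cycle = t_tx + RTT = 0.0387339 s.
Throughput = L / cycle = 800 / 0.0387339 = 20.65 kbps.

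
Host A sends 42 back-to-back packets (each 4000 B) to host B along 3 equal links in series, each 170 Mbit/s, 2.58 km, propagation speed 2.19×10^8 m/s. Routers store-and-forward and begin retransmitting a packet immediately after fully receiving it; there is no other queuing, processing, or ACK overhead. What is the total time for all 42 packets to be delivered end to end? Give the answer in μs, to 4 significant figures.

Per-hop transmission t_tx = L/R = 32000/170000000 = 188.235 μs.
Per-hop propagation t_prop = 2580/219000000 = 11.7808 μs.
Pipeline fill: first packet needs 3·t_tx to clear all hops; remaining 41 packets each add one t_tx.
Total = (3+42-1)·t_tx + 3·t_prop = 44·188.235 + 3·11.7808 = 8318 μs.

8318 μs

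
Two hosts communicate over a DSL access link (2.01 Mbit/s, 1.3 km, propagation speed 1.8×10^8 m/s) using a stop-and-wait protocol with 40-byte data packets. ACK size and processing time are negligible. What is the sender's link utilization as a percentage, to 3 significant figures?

91.7 %

t_tx = L/R = 320/2.01e+06 = 0.000159204 s.
t_prop = 1300/180000000 = 7.22222e-06 s; RTT = 1.44444e-05 s.
Cycle = t_tx + RTT = 0.000173648 s.
Utilization = t_tx / cycle = 0.000159204/0.000173648 = 91.7 %.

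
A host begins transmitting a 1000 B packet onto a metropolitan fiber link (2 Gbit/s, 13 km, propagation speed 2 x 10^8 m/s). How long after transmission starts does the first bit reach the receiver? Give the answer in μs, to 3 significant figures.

65.0 μs

First bit experiences only propagation delay: d/s = 13000/200000000 = 65.0 μs.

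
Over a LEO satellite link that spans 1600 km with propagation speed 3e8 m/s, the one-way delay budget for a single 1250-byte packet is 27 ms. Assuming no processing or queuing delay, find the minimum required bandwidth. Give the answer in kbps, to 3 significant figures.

L = 10000 bits.
Propagation delay = 1600000 / 300000000 = 5.33333 ms.
Transmission budget = 27 − 5.33333 = 21.6667 ms.
R ≥ L / t_tx = 10000 bits / 0.0216667 s = 462 kbps.

462 kbps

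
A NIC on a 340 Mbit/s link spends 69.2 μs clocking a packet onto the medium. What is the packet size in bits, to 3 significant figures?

L = R × t_tx = 340000000 b/s × 6.92e-05 s = 23528 bits.

23500 bits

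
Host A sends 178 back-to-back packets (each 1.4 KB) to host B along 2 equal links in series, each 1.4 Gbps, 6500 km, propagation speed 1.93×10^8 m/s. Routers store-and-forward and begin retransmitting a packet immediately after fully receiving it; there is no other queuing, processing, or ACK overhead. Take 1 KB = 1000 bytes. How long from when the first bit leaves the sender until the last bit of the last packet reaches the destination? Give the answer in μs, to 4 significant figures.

68790 μs

Per-hop transmission t_tx = L/R = 11200/1400000000 = 8 μs.
Per-hop propagation t_prop = 6500000/193000000 = 33678.8 μs.
Pipeline fill: first packet needs 2·t_tx to clear all hops; remaining 177 packets each add one t_tx.
Total = (2+178-1)·t_tx + 2·t_prop = 179·8 + 2·33678.8 = 68790 μs.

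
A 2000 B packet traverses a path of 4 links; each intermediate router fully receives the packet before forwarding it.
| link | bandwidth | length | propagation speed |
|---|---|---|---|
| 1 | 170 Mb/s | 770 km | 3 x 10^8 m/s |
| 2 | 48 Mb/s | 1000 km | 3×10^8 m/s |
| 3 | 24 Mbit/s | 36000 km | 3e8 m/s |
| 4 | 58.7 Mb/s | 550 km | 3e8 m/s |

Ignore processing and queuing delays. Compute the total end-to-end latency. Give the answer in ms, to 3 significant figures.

L = 2000 × 8 = 16000 bits.
Transmission delays (L/R per hop): 0.0941176, 0.333333, 0.666667, 0.272572 ms; sum = 1.36669 ms.
Propagation delays (d/s per hop): 2.56667, 3.33333, 120, 1.83333 ms; sum = 127.733 ms.
End-to-end = 129 ms.

129 ms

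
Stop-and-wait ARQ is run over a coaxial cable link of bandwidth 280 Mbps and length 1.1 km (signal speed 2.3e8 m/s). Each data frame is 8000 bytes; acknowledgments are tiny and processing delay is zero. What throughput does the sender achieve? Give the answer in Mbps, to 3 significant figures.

269 Mbps

t_tx = L/R = 64000/280000000 = 0.000228571 s.
t_prop = 1100/2.3e+08 = 4.78261e-06 s; RTT = 9.56522e-06 s.
Cycle = t_tx + RTT = 0.000238137 s.
Throughput = L / cycle = 64000 / 0.000238137 = 269 Mbps.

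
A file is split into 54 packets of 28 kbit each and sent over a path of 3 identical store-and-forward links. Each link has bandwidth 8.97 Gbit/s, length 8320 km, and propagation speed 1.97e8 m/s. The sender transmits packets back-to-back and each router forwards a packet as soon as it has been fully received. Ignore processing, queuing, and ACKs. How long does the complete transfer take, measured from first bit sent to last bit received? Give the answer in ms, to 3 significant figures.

Per-hop transmission t_tx = L/R = 28000/8970000000 = 0.00312152 ms.
Per-hop propagation t_prop = 8320000/197000000 = 42.2335 ms.
Pipeline fill: first packet needs 3·t_tx to clear all hops; remaining 53 packets each add one t_tx.
Total = (3+54-1)·t_tx + 3·t_prop = 56·0.00312152 + 3·42.2335 = 127 ms.

127 ms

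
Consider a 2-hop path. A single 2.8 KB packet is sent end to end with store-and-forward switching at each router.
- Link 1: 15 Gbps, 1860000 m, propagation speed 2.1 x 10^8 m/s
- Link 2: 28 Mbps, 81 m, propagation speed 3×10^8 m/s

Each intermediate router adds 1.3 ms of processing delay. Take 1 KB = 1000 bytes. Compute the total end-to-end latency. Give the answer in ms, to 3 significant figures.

L = 22400 bits.
Transmission delays (L/R per hop): 0.00149333, 0.8 ms; sum = 0.801493 ms.
Propagation delays (d/s per hop): 8.85714, 0.00027 ms; sum = 8.85741 ms.
Processing at 1 router(s): 1 × 1.3 ms = 1.3 ms.
End-to-end = 11.0 ms.

11.0 ms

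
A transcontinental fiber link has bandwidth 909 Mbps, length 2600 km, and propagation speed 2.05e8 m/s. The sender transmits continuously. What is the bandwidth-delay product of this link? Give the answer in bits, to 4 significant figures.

11530000 bits

Propagation delay = 2600000 / 2.05e+08 = 0.0126829 s.
BDP = R × t_prop = 909000000 × 0.0126829 = 11528800 bits.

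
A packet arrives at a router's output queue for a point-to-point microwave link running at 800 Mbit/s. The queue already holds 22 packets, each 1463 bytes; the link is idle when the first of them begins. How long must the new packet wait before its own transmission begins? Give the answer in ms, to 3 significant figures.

0.322 ms

Each queued packet: L/R = 11704/800000000 = 0.01463 ms.
22 queued → 0.32186 ms.
Queuing delay = 0.322 ms.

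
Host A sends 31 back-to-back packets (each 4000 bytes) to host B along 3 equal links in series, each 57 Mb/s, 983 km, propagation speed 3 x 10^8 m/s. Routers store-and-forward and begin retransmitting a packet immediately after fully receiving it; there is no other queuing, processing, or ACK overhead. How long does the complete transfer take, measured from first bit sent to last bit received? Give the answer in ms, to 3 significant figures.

28.4 ms

Per-hop transmission t_tx = L/R = 32000/57000000 = 0.561404 ms.
Per-hop propagation t_prop = 983000/300000000 = 3.27667 ms.
Pipeline fill: first packet needs 3·t_tx to clear all hops; remaining 30 packets each add one t_tx.
Total = (3+31-1)·t_tx + 3·t_prop = 33·0.561404 + 3·3.27667 = 28.4 ms.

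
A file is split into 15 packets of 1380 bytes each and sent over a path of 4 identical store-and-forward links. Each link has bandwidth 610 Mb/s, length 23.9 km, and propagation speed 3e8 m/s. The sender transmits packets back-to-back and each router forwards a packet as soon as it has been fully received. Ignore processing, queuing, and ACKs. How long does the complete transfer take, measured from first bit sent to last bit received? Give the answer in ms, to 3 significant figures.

Per-hop transmission t_tx = L/R = 11040/610000000 = 0.0180984 ms.
Per-hop propagation t_prop = 23900/300000000 = 0.0796667 ms.
Pipeline fill: first packet needs 4·t_tx to clear all hops; remaining 14 packets each add one t_tx.
Total = (4+15-1)·t_tx + 4·t_prop = 18·0.0180984 + 4·0.0796667 = 0.644 ms.

0.644 ms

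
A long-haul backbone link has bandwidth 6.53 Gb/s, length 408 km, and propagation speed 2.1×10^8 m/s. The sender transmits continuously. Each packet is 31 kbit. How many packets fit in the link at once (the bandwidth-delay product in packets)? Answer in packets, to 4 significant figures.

Propagation delay = 408000 / 210000000 = 0.00194286 s.
BDP = R × t_prop = 6530000000 × 0.00194286 = 12686900 bits.
In packets of 31000 bits: 409.3 packets.

409.3 packets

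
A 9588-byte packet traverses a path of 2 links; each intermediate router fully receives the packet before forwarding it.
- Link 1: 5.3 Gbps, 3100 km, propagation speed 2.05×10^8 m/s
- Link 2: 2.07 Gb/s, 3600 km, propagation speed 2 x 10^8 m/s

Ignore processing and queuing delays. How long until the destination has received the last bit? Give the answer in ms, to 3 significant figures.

L = 9588 × 8 = 76704 bits.
Transmission delays (L/R per hop): 0.0144725, 0.0370551 ms; sum = 0.0515275 ms.
Propagation delays (d/s per hop): 15.122, 18 ms; sum = 33.122 ms.
End-to-end = 33.2 ms.

33.2 ms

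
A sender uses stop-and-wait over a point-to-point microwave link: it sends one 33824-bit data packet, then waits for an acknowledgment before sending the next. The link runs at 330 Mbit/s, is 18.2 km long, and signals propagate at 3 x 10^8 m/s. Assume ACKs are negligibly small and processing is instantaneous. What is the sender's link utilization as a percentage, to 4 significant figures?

t_tx = L/R = 33824/330000000 = 0.000102497 s.
t_prop = 18200/300000000 = 6.06667e-05 s; RTT = 0.000121333 s.
Cycle = t_tx + RTT = 0.00022383 s.
Utilization = t_tx / cycle = 0.000102497/0.00022383 = 45.79 %.

45.79 %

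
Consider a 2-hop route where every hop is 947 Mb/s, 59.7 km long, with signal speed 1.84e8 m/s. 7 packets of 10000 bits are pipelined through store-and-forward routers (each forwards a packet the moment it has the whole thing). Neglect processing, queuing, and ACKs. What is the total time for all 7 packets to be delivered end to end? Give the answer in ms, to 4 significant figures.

Per-hop transmission t_tx = L/R = 10000/947000000 = 0.0105597 ms.
Per-hop propagation t_prop = 59700/184000000 = 0.324457 ms.
Pipeline fill: first packet needs 2·t_tx to clear all hops; remaining 6 packets each add one t_tx.
Total = (2+7-1)·t_tx + 2·t_prop = 8·0.0105597 + 2·0.324457 = 0.7334 ms.

0.7334 ms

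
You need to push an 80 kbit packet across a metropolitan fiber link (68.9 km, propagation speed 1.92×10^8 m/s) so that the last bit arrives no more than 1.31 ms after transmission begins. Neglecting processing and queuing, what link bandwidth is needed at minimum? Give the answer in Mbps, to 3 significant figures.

84.1 Mbps

Propagation delay = 68900 / 192000000 = 0.358854 ms.
Transmission budget = 1.31 − 0.358854 = 0.951146 ms.
R ≥ L / t_tx = 80000 bits / 0.000951146 s = 84.1 Mbps.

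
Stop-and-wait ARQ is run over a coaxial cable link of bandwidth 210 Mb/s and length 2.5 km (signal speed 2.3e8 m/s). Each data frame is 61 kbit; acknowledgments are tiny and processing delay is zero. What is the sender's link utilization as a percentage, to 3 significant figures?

93.0 %

t_tx = L/R = 61000/210000000 = 0.000290476 s.
t_prop = 2500/2.3e+08 = 1.08696e-05 s; RTT = 2.17391e-05 s.
Cycle = t_tx + RTT = 0.000312215 s.
Utilization = t_tx / cycle = 0.000290476/0.000312215 = 93.0 %.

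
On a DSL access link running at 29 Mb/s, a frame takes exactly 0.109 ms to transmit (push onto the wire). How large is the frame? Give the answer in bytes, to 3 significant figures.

L = R × t_tx = 29000000 b/s × 0.000109 s = 3161 bits.
In bytes: 3161 / 8 = 395 bytes.

395 bytes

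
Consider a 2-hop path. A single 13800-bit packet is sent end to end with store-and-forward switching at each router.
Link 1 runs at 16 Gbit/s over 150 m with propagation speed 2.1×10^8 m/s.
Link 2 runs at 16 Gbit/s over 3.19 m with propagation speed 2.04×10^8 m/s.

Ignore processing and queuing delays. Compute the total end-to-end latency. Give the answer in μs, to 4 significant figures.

Transmission delay per hop = L/R = 13800/16000000000 = 0.8625 μs; 2 hops → 1.725 μs.
Propagation delays (d/s per hop): 0.714286, 0.0156373 μs; sum = 0.729923 μs.
End-to-end = 2.455 μs.

2.455 μs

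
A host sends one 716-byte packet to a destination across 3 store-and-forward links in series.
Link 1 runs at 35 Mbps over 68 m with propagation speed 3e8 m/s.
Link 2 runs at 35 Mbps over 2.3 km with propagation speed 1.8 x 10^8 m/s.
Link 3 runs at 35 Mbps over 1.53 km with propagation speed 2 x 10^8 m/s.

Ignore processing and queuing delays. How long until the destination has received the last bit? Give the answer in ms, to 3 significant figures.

L = 716 × 8 = 5728 bits.
Transmission delay per hop = L/R = 5728/35000000 = 0.163657 ms; 3 hops → 0.490971 ms.
Propagation delays (d/s per hop): 0.000226667, 0.0127778, 0.00765 ms; sum = 0.0206544 ms.
End-to-end = 0.512 ms.

0.512 ms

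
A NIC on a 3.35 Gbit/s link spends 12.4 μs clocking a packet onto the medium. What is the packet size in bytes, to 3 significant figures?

5190 bytes

L = R × t_tx = 3350000000 b/s × 1.24e-05 s = 41540 bits.
In bytes: 41540 / 8 = 5190 bytes.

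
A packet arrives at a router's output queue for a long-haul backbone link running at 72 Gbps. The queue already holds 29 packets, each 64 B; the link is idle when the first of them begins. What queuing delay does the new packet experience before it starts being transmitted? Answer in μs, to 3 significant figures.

Each queued packet: L/R = 512/72000000000 = 0.00711111 μs.
29 queued → 0.206222 μs.
Queuing delay = 0.206 μs.

0.206 μs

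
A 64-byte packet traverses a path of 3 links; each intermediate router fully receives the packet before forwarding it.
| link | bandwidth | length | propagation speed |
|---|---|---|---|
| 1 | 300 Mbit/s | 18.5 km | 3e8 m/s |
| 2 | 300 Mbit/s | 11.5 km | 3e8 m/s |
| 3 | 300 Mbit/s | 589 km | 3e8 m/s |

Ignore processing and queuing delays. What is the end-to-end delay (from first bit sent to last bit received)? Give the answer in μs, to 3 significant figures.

L = 64 × 8 = 512 bits.
Transmission delay per hop = L/R = 512/300000000 = 1.70667 μs; 3 hops → 5.12 μs.
Propagation delays (d/s per hop): 61.6667, 38.3333, 1963.33 μs; sum = 2063.33 μs.
End-to-end = 2070 μs.

2070 μs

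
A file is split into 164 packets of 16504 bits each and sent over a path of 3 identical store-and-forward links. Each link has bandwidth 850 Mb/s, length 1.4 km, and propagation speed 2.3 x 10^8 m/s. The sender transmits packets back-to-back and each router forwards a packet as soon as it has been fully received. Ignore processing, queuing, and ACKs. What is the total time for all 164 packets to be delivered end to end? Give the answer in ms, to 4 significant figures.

3.241 ms

Per-hop transmission t_tx = L/R = 16504/850000000 = 0.0194165 ms.
Per-hop propagation t_prop = 1400/2.3e+08 = 0.00608696 ms.
Pipeline fill: first packet needs 3·t_tx to clear all hops; remaining 163 packets each add one t_tx.
Total = (3+164-1)·t_tx + 3·t_prop = 166·0.0194165 + 3·0.00608696 = 3.241 ms.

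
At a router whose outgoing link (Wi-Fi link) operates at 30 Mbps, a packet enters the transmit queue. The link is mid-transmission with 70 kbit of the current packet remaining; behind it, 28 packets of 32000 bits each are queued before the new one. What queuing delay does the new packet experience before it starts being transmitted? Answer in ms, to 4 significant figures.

Each queued packet: L/R = 32000/30000000 = 1.06667 ms.
28 queued → 29.8667 ms.
Plus remaining 70000 bits of current packet: 2.33333 ms.
Queuing delay = 32.20 ms.

32.20 ms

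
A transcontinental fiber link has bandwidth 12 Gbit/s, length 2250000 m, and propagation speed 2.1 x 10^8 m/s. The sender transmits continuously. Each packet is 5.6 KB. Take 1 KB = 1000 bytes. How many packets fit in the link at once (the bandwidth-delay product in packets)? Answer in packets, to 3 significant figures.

Propagation delay = 2250000 / 210000000 = 0.0107143 s.
BDP = R × t_prop = 12000000000 × 0.0107143 = 128571000 bits.
In packets of 44800 bits: 2870 packets.

2870 packets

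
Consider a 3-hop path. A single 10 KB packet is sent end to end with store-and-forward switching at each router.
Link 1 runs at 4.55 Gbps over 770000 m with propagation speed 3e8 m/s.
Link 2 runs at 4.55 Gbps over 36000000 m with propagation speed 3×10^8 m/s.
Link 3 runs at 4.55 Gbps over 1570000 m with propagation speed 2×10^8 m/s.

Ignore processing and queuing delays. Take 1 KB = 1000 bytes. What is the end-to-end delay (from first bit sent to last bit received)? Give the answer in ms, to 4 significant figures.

130.5 ms

L = 80000 bits.
Transmission delay per hop = L/R = 80000/4550000000 = 0.0175824 ms; 3 hops → 0.0527473 ms.
Propagation delays (d/s per hop): 2.56667, 120, 7.85 ms; sum = 130.417 ms.
End-to-end = 130.5 ms.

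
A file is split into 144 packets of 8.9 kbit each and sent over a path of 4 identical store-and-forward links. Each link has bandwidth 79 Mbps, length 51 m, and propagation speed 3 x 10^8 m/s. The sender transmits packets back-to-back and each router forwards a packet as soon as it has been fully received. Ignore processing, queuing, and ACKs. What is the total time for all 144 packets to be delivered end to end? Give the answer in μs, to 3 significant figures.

16600 μs

Per-hop transmission t_tx = L/R = 8900/79000000 = 112.658 μs.
Per-hop propagation t_prop = 51/300000000 = 0.17 μs.
Pipeline fill: first packet needs 4·t_tx to clear all hops; remaining 143 packets each add one t_tx.
Total = (4+144-1)·t_tx + 4·t_prop = 147·112.658 + 4·0.17 = 16600 μs.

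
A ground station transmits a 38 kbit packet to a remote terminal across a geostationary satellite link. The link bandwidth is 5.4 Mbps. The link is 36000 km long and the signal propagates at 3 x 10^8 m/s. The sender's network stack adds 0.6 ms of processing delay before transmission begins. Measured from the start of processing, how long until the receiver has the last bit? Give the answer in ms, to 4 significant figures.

127.6 ms

L = 38000 bits.
Transmission delay = L/R = 38000 / 5400000 = 7.03704 ms.
Propagation delay = d/s = 36000000 m / 300000000 m/s = 120 ms.
Plus processing delay 0.6 ms = 0.6 ms.
Total = 127.6 ms.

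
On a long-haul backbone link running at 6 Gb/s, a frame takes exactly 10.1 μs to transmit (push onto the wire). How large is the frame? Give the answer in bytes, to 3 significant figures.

L = R × t_tx = 6000000000 b/s × 1.01e-05 s = 60600 bits.
In bytes: 60600 / 8 = 7580 bytes.

7580 bytes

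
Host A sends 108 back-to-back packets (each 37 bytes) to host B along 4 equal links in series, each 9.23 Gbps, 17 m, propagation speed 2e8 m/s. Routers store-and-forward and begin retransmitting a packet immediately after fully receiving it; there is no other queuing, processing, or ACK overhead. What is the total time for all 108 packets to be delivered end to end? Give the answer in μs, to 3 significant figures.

Per-hop transmission t_tx = L/R = 296/9230000000 = 0.0320693 μs.
Per-hop propagation t_prop = 17/200000000 = 0.085 μs.
Pipeline fill: first packet needs 4·t_tx to clear all hops; remaining 107 packets each add one t_tx.
Total = (4+108-1)·t_tx + 4·t_prop = 111·0.0320693 + 4·0.085 = 3.90 μs.

3.90 μs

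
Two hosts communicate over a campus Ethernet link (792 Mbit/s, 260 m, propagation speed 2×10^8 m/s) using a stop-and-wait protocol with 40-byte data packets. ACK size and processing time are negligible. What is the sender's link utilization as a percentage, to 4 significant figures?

13.45 %

t_tx = L/R = 320/792000000 = 4.0404e-07 s.
t_prop = 260/200000000 = 1.3e-06 s; RTT = 2.6e-06 s.
Cycle = t_tx + RTT = 3.00404e-06 s.
Utilization = t_tx / cycle = 4.0404e-07/3.00404e-06 = 13.45 %.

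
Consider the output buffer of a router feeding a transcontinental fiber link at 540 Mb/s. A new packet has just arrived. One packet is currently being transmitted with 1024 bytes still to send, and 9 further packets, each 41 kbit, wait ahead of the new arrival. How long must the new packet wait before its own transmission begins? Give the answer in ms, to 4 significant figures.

Each queued packet: L/R = 41000/540000000 = 0.0759259 ms.
9 queued → 0.683333 ms.
Plus remaining 8192 bits of current packet: 0.0151704 ms.
Queuing delay = 0.6985 ms.

0.6985 ms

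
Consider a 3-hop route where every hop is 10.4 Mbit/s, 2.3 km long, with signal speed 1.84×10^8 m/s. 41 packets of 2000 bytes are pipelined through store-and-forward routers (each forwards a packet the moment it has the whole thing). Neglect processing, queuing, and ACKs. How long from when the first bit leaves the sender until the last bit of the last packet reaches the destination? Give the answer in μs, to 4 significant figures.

Per-hop transmission t_tx = L/R = 16000/10400000 = 1538.46 μs.
Per-hop propagation t_prop = 2300/184000000 = 12.5 μs.
Pipeline fill: first packet needs 3·t_tx to clear all hops; remaining 40 packets each add one t_tx.
Total = (3+41-1)·t_tx + 3·t_prop = 43·1538.46 + 3·12.5 = 66190 μs.

66190 μs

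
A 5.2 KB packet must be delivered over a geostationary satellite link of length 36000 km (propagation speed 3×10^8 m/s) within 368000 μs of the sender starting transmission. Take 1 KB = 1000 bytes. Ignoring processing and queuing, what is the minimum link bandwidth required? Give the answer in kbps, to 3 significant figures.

168 kbps

L = 41600 bits.
Propagation delay = 36000000 / 300000000 = 120000 μs.
Transmission budget = 368000 − 120000 = 248000 μs.
R ≥ L / t_tx = 41600 bits / 0.248 s = 168 kbps.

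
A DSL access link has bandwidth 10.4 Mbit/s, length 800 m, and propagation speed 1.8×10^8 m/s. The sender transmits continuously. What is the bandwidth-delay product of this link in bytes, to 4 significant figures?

5.778 bytes

Propagation delay = 800 / 180000000 = 4.44444e-06 s.
BDP = R × t_prop = 10400000 × 4.44444e-06 = 46.2222 bits.
In bytes: 46.2222/8 = 5.778 bytes.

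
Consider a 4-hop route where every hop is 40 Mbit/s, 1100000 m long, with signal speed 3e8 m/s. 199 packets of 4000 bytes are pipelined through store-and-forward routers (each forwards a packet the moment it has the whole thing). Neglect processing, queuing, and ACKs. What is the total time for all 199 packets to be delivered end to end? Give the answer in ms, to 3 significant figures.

176 ms

Per-hop transmission t_tx = L/R = 32000/40000000 = 0.8 ms.
Per-hop propagation t_prop = 1100000/300000000 = 3.66667 ms.
Pipeline fill: first packet needs 4·t_tx to clear all hops; remaining 198 packets each add one t_tx.
Total = (4+199-1)·t_tx + 4·t_prop = 202·0.8 + 4·3.66667 = 176 ms.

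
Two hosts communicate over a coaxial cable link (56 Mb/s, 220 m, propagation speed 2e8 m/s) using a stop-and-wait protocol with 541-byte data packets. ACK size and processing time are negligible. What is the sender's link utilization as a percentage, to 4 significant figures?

t_tx = L/R = 4328/56000000 = 7.72857e-05 s.
t_prop = 220/200000000 = 1.1e-06 s; RTT = 2.2e-06 s.
Cycle = t_tx + RTT = 7.94857e-05 s.
Utilization = t_tx / cycle = 7.72857e-05/7.94857e-05 = 97.23 %.

97.23 %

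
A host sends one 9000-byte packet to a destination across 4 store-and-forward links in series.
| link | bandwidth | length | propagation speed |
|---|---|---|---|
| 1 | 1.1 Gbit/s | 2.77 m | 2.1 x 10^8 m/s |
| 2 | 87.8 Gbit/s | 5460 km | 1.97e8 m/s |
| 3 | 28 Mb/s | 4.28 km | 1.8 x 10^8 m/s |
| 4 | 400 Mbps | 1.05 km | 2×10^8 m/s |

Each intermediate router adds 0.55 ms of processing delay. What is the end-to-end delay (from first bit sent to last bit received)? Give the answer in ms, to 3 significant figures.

32.2 ms

L = 9000 × 8 = 72000 bits.
Transmission delays (L/R per hop): 0.0654545, 0.000820046, 2.57143, 0.18 ms; sum = 2.8177 ms.
Propagation delays (d/s per hop): 1.31905e-05, 27.7157, 0.0237778, 0.00525 ms; sum = 27.7448 ms.
Processing at 3 router(s): 3 × 0.55 ms = 1.65 ms.
End-to-end = 32.2 ms.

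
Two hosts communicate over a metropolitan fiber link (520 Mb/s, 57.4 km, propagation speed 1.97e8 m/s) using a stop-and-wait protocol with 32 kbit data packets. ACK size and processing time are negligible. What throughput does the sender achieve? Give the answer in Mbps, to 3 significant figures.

t_tx = L/R = 32000/520000000 = 6.15385e-05 s.
t_prop = 57400/197000000 = 0.000291371 s; RTT = 0.000582741 s.
Cycle = t_tx + RTT = 0.00064428 s.
Throughput = L / cycle = 32000 / 0.00064428 = 49.7 Mbps.

49.7 Mbps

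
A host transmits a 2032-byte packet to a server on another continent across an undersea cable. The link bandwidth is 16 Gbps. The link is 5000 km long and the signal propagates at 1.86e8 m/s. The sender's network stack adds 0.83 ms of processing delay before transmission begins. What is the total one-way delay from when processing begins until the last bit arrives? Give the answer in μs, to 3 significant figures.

L = 2032 × 8 = 16256 bits.
Transmission delay = L/R = 16256 / 16000000000 = 1.016 μs.
Propagation delay = d/s = 5000000 m / 186000000 m/s = 26881.7 μs.
Plus processing delay 0.83 ms = 830 μs.
Total = 27700 μs.

27700 μs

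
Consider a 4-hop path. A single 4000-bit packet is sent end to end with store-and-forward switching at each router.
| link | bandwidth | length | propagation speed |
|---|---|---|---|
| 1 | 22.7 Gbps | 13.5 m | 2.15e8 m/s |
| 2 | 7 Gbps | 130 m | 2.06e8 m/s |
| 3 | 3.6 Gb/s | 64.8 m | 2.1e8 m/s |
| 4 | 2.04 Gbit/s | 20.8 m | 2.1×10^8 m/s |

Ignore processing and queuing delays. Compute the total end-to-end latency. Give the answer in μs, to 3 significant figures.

Transmission delays (L/R per hop): 0.176211, 0.571429, 1.11111, 1.96078 μs; sum = 3.81954 μs.
Propagation delays (d/s per hop): 0.0627907, 0.631068, 0.308571, 0.0990476 μs; sum = 1.10148 μs.
End-to-end = 4.92 μs.

4.92 μs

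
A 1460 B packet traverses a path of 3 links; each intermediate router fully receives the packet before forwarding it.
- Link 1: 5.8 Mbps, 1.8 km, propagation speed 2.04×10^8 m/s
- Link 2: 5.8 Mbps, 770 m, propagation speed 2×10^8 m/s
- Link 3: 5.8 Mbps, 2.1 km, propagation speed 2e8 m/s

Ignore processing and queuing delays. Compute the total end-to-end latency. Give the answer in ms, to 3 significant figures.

L = 1460 × 8 = 11680 bits.
Transmission delay per hop = L/R = 11680/5800000 = 2.01379 ms; 3 hops → 6.04138 ms.
Propagation delays (d/s per hop): 0.00882353, 0.00385, 0.0105 ms; sum = 0.0231735 ms.
End-to-end = 6.06 ms.

6.06 ms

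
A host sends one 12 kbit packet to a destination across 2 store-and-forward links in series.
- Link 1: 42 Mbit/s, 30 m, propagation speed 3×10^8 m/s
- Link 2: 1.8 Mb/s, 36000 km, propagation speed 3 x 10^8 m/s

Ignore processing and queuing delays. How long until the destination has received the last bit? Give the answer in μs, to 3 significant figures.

L = 12000 bits.
Transmission delays (L/R per hop): 285.714, 6666.67 μs; sum = 6952.38 μs.
Propagation delays (d/s per hop): 0.1, 120000 μs; sum = 120000 μs.
End-to-end = 127000 μs.

127000 μs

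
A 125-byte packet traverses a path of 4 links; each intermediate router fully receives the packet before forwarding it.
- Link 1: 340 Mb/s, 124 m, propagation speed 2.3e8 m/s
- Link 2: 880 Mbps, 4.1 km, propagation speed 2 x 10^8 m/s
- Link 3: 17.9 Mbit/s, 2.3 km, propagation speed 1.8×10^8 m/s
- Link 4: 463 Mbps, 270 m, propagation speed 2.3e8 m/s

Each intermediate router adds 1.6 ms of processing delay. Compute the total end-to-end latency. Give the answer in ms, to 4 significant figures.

4.897 ms

L = 125 × 8 = 1000 bits.
Transmission delays (L/R per hop): 0.00294118, 0.00113636, 0.0558659, 0.00215983 ms; sum = 0.0621033 ms.
Propagation delays (d/s per hop): 0.00053913, 0.0205, 0.0127778, 0.00117391 ms; sum = 0.0349908 ms.
Processing at 3 router(s): 3 × 1.6 ms = 4.8 ms.
End-to-end = 4.897 ms.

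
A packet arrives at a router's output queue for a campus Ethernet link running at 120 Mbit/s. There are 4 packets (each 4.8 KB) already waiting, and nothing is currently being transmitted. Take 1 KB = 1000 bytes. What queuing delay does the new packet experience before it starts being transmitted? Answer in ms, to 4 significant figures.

Each queued packet: L/R = 38400/120000000 = 0.32 ms.
4 queued → 1.28 ms.
Queuing delay = 1.280 ms.

1.280 ms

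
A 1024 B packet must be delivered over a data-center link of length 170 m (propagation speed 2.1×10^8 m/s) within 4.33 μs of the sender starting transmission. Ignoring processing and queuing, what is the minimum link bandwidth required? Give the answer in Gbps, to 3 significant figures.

2.33 Gbps

L = 8192 bits.
Propagation delay = 170 / 210000000 = 0.809524 μs.
Transmission budget = 4.33 − 0.809524 = 3.52048 μs.
R ≥ L / t_tx = 8192 bits / 3.52048e-06 s = 2.33 Gbps.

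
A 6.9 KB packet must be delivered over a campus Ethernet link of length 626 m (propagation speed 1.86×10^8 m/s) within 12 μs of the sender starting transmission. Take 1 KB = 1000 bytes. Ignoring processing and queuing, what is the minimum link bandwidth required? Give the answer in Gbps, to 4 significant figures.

L = 55200 bits.
Propagation delay = 626 / 186000000 = 3.36559 μs.
Transmission budget = 12 − 3.36559 = 8.63441 μs.
R ≥ L / t_tx = 55200 bits / 8.63441e-06 s = 6.393 Gbps.

6.393 Gbps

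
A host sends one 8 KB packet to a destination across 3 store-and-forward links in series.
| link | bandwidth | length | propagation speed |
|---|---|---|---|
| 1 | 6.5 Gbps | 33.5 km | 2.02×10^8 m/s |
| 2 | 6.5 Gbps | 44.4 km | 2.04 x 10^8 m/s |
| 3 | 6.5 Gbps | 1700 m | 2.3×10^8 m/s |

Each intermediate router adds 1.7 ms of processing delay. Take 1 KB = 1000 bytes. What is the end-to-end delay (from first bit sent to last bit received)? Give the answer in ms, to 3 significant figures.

L = 64000 bits.
Transmission delay per hop = L/R = 64000/6500000000 = 0.00984615 ms; 3 hops → 0.0295385 ms.
Propagation delays (d/s per hop): 0.165842, 0.217647, 0.0073913 ms; sum = 0.39088 ms.
Processing at 2 router(s): 2 × 1.7 ms = 3.4 ms.
End-to-end = 3.82 ms.

3.82 ms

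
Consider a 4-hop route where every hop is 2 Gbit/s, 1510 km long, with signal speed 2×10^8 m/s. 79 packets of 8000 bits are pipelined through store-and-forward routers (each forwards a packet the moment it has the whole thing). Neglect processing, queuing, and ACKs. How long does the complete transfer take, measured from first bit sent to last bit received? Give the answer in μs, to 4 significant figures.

30530 μs

Per-hop transmission t_tx = L/R = 8000/2000000000 = 4 μs.
Per-hop propagation t_prop = 1510000/200000000 = 7550 μs.
Pipeline fill: first packet needs 4·t_tx to clear all hops; remaining 78 packets each add one t_tx.
Total = (4+79-1)·t_tx + 4·t_prop = 82·4 + 4·7550 = 30530 μs.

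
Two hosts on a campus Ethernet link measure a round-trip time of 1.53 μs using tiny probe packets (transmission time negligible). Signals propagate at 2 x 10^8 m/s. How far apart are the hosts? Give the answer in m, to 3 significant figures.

One-way propagation = RTT/2 = 0.765 μs.
d = s × t = 200000000 × 7.65e-07 = 153 m.

153 m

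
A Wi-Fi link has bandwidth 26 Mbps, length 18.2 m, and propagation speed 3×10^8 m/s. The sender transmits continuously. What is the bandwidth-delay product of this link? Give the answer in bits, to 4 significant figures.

1.577 bits

Propagation delay = 18.2 / 300000000 = 6.06667e-08 s.
BDP = R × t_prop = 26000000 × 6.06667e-08 = 1.57733 bits.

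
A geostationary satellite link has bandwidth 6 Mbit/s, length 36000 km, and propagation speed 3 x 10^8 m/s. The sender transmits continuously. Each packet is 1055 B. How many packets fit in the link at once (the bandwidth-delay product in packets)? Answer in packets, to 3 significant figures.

Propagation delay = 36000000 / 300000000 = 0.12 s.
BDP = R × t_prop = 6000000 × 0.12 = 720000 bits.
In packets of 8440 bits: 85.3 packets.

85.3 packets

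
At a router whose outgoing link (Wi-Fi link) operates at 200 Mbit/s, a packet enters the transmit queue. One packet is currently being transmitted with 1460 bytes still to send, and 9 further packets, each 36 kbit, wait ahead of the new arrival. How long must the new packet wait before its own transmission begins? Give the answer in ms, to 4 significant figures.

Each queued packet: L/R = 36000/200000000 = 0.18 ms.
9 queued → 1.62 ms.
Plus remaining 11680 bits of current packet: 0.0584 ms.
Queuing delay = 1.678 ms.

1.678 ms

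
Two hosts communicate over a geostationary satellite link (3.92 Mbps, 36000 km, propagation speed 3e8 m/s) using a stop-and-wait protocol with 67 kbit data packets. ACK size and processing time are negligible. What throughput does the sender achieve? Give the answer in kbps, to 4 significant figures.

260.6 kbps

t_tx = L/R = 67000/3920000 = 0.0170918 s.
t_prop = 36000000/300000000 = 0.12 s; RTT = 0.24 s.
Cycle = t_tx + RTT = 0.257092 s.
Throughput = L / cycle = 67000 / 0.257092 = 260.6 kbps.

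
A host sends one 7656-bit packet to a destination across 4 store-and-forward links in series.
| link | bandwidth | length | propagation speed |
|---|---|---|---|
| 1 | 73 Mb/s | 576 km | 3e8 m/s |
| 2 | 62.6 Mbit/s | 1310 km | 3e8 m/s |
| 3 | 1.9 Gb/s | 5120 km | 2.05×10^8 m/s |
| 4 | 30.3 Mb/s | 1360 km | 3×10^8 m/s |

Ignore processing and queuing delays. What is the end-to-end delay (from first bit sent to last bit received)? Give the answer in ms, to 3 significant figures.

Transmission delays (L/R per hop): 0.104877, 0.1223, 0.00402947, 0.252673 ms; sum = 0.48388 ms.
Propagation delays (d/s per hop): 1.92, 4.36667, 24.9756, 4.53333 ms; sum = 35.7956 ms.
End-to-end = 36.3 ms.

36.3 ms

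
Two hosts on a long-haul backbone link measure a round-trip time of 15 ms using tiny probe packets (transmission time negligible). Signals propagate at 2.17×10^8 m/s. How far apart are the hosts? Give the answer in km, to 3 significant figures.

1630 km

One-way propagation = RTT/2 = 7.5 ms.
d = s × t = 217000000 × 0.0075 = 1630 km.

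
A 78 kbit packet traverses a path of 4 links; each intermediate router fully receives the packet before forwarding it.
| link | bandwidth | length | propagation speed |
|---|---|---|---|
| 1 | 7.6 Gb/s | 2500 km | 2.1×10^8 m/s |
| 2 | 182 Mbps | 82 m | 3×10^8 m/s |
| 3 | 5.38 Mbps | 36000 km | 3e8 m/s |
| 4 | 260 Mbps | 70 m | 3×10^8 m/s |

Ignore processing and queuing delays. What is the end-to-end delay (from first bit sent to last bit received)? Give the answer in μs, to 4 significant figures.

147100 μs

L = 78000 bits.
Transmission delays (L/R per hop): 10.2632, 428.571, 14498.1, 300 μs; sum = 15237 μs.
Propagation delays (d/s per hop): 11904.8, 0.273333, 120000, 0.233333 μs; sum = 131905 μs.
End-to-end = 147100 μs.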